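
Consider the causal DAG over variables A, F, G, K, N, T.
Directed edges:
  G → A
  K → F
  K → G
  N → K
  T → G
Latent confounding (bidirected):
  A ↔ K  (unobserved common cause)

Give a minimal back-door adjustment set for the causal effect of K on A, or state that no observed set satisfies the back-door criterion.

desc(K)\{K}={A,F,G}; candidates ⊆ {N,T}.
K↔A: latent back-door arc(s) into K.
size 0: {}; under {} K still reaches {A,N} ∋ A.
size 1: {N}, {T}; under {N} K still reaches {A} ∋ A.
size 2: {N,T}; under {N,T} K still reaches {A} ∋ A.
K↔A cannot be blocked by any observed set — no back-door set.

K→A: no observed back-door set.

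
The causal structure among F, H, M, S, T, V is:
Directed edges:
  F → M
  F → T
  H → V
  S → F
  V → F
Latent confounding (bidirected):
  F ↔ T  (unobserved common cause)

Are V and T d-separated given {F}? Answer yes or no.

Bayes-Ball from V | {F} reaches {H,S,T}.
T ∈ reach(V|{F}) ⇒ V ⊥̸ T | {F}.

No — V and T are d-connected given {F}.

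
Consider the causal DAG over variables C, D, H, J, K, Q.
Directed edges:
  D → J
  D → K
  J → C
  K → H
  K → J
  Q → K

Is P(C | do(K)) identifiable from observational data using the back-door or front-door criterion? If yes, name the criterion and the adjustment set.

desc(K)\{K}={C,H,J}; candidates ⊆ {D,Q}.
size 0: {}; under {} K still reaches {C,D,J,Q} ∋ C.
{D}: K⊥C given {D} in G with K→· removed — back-door holds.
P(C|do(K)) = Σ_{D} P(C|K,D)·P(D).

P(C|do(K)): backdoor, adjust for {D}.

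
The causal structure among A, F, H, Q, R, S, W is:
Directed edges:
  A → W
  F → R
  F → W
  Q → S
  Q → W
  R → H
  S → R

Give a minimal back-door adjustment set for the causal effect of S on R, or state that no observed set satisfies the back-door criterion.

desc(S)\{S}={H,R}; candidates ⊆ {A,F,Q,W}.
∅: S⊥R given ∅ in G with S→· removed — back-door holds.

S→R: minimal back-door set ∅.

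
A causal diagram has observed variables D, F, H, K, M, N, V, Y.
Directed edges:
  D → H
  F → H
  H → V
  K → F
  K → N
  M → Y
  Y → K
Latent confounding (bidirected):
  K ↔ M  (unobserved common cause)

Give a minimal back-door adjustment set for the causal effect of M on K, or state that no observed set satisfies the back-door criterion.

desc(M)\{M}={F,H,K,N,V,Y}; candidates ⊆ {D}.
M↔K: latent back-door arc(s) into M.
size 0: {}; under {} M still reaches {F,H,K,N,V} ∋ K.
size 1: {D}; under {D} M still reaches {F,H,K,N,V} ∋ K.
M↔K cannot be blocked by any observed set — no back-door set.

M→K: no observed back-door set.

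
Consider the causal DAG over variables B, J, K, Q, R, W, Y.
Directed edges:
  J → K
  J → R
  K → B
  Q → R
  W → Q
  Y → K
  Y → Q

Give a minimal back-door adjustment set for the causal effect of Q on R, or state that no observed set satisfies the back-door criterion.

desc(Q)\{Q}={R}; candidates ⊆ {B,J,K,W,Y}.
∅: Q⊥R given ∅ in G with Q→· removed — back-door holds.

Q→R: minimal back-door set ∅.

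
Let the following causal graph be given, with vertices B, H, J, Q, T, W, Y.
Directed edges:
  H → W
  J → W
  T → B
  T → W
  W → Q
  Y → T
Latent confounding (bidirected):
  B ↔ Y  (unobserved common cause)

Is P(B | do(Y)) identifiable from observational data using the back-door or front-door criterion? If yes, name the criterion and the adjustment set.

P(B|do(Y)): frontdoor, adjust for {T}.

desc(Y)\{Y}={B,Q,T,W}; candidates ⊆ {H,J}.
Y↔B: latent back-door arc(s) into Y.
size 0: {}; under {} Y still reaches {B} ∋ B.
size 1: {H}, {J}; under {H} Y still reaches {B} ∋ B.
size 2: {H,J}; under {H,J} Y still reaches {B} ∋ B.
Y↔B cannot be blocked by any observed set — no back-door set.
{T}: (i) intercepts every directed Y→B path; (ii) no back-door Y→{T}; (iii) {Y} blocks every back-door {T}→B. Front-door holds.
P(B|do(Y)) = Σ_{T} P(T|Y) Σ_{Y'} P(B|T,Y')P(Y').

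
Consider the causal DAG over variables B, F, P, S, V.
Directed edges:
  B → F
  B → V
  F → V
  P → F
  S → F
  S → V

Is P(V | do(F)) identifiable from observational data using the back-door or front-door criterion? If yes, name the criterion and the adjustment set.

desc(F)\{F}={V}; candidates ⊆ {B,P,S}.
size 0: {}; under {} F still reaches {B,P,S,V} ∋ V.
size 1: {B}, {P}, {S}; under {B} F still reaches {P,S,V} ∋ V.
{B,S}: F⊥V given {B,S} in G with F→· removed — back-door holds.
P(V|do(F)) = Σ_{B,S} P(V|F,B,S)·P(B,S).

P(V|do(F)): backdoor, adjust for {B, S}.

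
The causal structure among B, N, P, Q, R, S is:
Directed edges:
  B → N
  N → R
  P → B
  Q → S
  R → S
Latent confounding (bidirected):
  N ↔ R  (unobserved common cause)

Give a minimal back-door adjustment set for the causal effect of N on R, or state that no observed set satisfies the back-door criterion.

desc(N)\{N}={R,S}; candidates ⊆ {B,P,Q}.
N↔R: latent back-door arc(s) into N.
size 0: {}; under {} N still reaches {B,P,R,S} ∋ R.
size 1: {B}, {P}, {Q}; under {B} N still reaches {R,S} ∋ R.
size 2: {B,P}, {B,Q}, {P,Q}; under {B,P} N still reaches {R,S} ∋ R.
N↔R cannot be blocked by any observed set — no back-door set.

N→R: no observed back-door set.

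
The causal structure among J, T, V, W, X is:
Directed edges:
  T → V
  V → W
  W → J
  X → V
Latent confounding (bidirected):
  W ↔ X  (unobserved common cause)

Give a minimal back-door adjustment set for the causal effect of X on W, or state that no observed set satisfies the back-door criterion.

desc(X)\{X}={J,V,W}; candidates ⊆ {T}.
X↔W: latent back-door arc(s) into X.
size 0: {}; under {} X still reaches {J,W} ∋ W.
size 1: {T}; under {T} X still reaches {J,W} ∋ W.
X↔W cannot be blocked by any observed set — no back-door set.

X→W: no observed back-door set.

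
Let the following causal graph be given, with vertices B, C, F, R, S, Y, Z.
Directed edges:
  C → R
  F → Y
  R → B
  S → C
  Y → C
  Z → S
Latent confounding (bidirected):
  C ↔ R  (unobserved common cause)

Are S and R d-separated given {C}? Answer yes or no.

No — S and R are d-connected given {C}.

Bayes-Ball from S | {C} reaches {B,F,R,Y,Z}.
R ∈ reach(S|{C}) ⇒ S ⊥̸ R | {C}.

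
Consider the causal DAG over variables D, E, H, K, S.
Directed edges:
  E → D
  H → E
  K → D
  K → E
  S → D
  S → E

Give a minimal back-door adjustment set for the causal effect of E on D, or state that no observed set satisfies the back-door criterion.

desc(E)\{E}={D}; candidates ⊆ {H,K,S}.
size 0: {}; under {} E still reaches {D,H,K,S} ∋ D.
size 1: {H}, {K}, {S}; under {H} E still reaches {D,K,S} ∋ D.
{K,S}: E⊥D given {K,S} in G with E→· removed — back-door holds.

E→D: minimal back-door set {K, S}.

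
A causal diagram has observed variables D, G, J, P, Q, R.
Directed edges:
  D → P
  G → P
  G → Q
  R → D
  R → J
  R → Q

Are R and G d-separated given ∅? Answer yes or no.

Bayes-Ball from R | ∅ reaches {D,J,P,Q}.
G ∉ reach(R|∅) ⇒ R ⊥ G | ∅.

Yes — R ⊥ G | ∅.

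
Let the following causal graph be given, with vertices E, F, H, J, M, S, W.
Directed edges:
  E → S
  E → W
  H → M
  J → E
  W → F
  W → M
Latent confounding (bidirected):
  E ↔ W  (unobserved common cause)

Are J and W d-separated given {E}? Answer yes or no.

Bayes-Ball from J | {E} reaches {F,M,W}.
W ∈ reach(J|{E}) ⇒ J ⊥̸ W | {E}.

No — J and W are d-connected given {E}.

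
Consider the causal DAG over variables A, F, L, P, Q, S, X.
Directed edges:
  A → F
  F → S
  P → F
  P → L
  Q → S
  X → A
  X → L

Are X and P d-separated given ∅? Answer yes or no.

Yes — X ⊥ P | ∅.

Bayes-Ball from X | ∅ reaches {A,F,L,S}.
P ∉ reach(X|∅) ⇒ X ⊥ P | ∅.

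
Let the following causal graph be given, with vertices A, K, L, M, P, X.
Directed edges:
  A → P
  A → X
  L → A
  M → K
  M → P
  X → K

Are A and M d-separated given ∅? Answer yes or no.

Bayes-Ball from A | ∅ reaches {K,L,P,X}.
M ∉ reach(A|∅) ⇒ A ⊥ M | ∅.

Yes — A ⊥ M | ∅.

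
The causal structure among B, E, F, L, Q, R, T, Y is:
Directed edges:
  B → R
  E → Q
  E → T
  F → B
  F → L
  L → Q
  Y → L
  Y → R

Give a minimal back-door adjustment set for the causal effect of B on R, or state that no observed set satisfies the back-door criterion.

desc(B)\{B}={R}; candidates ⊆ {E,F,L,Q,T,Y}.
∅: B⊥R given ∅ in G with B→· removed — back-door holds.

B→R: minimal back-door set ∅.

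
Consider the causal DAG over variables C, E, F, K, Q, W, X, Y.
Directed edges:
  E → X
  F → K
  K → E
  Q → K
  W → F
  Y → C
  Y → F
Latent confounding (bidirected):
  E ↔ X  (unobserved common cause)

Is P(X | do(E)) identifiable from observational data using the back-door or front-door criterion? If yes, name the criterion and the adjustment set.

desc(E)\{E}={X}; candidates ⊆ {C,F,K,Q,W,Y}.
E↔X: latent back-door arc(s) into E.
size 0: {}; under {} E still reaches {C,F,K,Q,W,X,Y} ∋ X.
size 1: {C}, {F}, {K} …(+3); under {C} E still reaches {F,K,Q,W,X,Y} ∋ X.
size 2: {C,F}, {C,K}, {C,Q} …(+12); under {C,F} E still reaches {K,Q,X} ∋ X.
E↔X cannot be blocked by any observed set — no back-door set.
No mediator lies on a directed E→…→X path.
Neither criterion identifies P(X|do(E)) in this graph.

P(X|do(E)): not identifiable (no BD/FD set).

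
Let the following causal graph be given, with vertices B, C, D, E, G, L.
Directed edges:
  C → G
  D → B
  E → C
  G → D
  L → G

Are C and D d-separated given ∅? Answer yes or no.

No — C and D are d-connected given ∅.

Bayes-Ball from C | ∅ reaches {B,D,E,G}.
D ∈ reach(C|∅) ⇒ C ⊥̸ D | ∅.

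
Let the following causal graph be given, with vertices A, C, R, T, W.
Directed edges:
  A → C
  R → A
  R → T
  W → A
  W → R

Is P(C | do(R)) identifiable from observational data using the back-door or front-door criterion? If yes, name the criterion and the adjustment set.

P(C|do(R)): backdoor, adjust for {W}.

desc(R)\{R}={A,C,T}; candidates ⊆ {W}.
size 0: {}; under {} R still reaches {A,C,W} ∋ C.
{W}: R⊥C given {W} in G with R→· removed — back-door holds.
P(C|do(R)) = Σ_{W} P(C|R,W)·P(W).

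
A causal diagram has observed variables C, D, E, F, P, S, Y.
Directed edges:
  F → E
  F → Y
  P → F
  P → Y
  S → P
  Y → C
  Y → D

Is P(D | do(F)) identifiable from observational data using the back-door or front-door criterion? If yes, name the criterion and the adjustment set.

P(D|do(F)): backdoor, adjust for {P}.

desc(F)\{F}={C,D,E,Y}; candidates ⊆ {P,S}.
size 0: {}; under {} F still reaches {C,D,P,S,Y} ∋ D.
{P}: F⊥D given {P} in G with F→· removed — back-door holds.
P(D|do(F)) = Σ_{P} P(D|F,P)·P(P).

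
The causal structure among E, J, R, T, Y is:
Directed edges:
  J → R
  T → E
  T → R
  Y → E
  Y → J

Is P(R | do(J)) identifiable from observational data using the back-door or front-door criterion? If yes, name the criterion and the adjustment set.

desc(J)\{J}={R}; candidates ⊆ {E,T,Y}.
∅: J⊥R given ∅ in G with J→· removed — back-door holds.
P(R|do(J)) = P(R|J) — no adjustment needed.

P(R|do(J)): backdoor, adjust for ∅.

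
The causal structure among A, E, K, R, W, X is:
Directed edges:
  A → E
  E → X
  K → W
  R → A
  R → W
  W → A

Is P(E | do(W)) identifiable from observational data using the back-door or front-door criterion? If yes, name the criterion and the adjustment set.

desc(W)\{W}={A,E,X}; candidates ⊆ {K,R}.
size 0: {}; under {} W still reaches {A,E,K,R,X} ∋ E.
{R}: W⊥E given {R} in G with W→· removed — back-door holds.
P(E|do(W)) = Σ_{R} P(E|W,R)·P(R).

P(E|do(W)): backdoor, adjust for {R}.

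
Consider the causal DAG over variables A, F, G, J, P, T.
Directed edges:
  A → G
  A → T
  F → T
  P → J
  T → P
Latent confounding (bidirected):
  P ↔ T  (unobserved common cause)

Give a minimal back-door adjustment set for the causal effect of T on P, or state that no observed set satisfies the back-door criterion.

desc(T)\{T}={J,P}; candidates ⊆ {A,F,G}.
T↔P: latent back-door arc(s) into T.
size 0: {}; under {} T still reaches {A,F,G,J,P} ∋ P.
size 1: {A}, {F}, {G}; under {A} T still reaches {F,J,P} ∋ P.
size 2: {A,F}, {A,G}, {F,G}; under {A,F} T still reaches {J,P} ∋ P.
T↔P cannot be blocked by any observed set — no back-door set.

T→P: no observed back-door set.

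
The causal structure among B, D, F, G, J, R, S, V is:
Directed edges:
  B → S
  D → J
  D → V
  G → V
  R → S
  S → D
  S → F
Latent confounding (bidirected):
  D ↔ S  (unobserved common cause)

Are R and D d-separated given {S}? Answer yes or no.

Bayes-Ball from R | {S} reaches {B,D,J,V}.
D ∈ reach(R|{S}) ⇒ R ⊥̸ D | {S}.

No — R and D are d-connected given {S}.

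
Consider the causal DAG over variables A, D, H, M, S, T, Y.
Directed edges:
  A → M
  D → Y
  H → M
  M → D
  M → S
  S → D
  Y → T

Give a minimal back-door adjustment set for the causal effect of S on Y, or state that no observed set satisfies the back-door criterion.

S→Y: minimal back-door set {M}.

desc(S)\{S}={D,T,Y}; candidates ⊆ {A,H,M}.
size 0: {}; under {} S still reaches {A,D,H,M,T,Y} ∋ Y.
{M}: S⊥Y given {M} in G with S→· removed — back-door holds.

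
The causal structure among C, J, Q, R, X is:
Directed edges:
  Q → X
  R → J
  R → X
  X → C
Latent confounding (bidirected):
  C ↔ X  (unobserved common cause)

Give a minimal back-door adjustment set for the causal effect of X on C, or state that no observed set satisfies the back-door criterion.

X→C: no observed back-door set.

desc(X)\{X}={C}; candidates ⊆ {J,Q,R}.
X↔C: latent back-door arc(s) into X.
size 0: {}; under {} X still reaches {C,J,Q,R} ∋ C.
size 1: {J}, {Q}, {R}; under {J} X still reaches {C,Q,R} ∋ C.
size 2: {J,Q}, {J,R}, {Q,R}; under {J,Q} X still reaches {C,R} ∋ C.
X↔C cannot be blocked by any observed set — no back-door set.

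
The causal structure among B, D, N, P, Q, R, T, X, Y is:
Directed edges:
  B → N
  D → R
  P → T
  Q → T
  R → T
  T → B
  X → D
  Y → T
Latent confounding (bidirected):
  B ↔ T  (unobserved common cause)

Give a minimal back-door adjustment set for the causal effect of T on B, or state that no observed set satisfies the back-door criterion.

T→B: no observed back-door set.

desc(T)\{T}={B,N}; candidates ⊆ {D,P,Q,R,X,Y}.
T↔B: latent back-door arc(s) into T.
size 0: {}; under {} T still reaches {B,D,N,P,Q,R,X,Y} ∋ B.
size 1: {D}, {P}, {Q} …(+3); under {D} T still reaches {B,N,P,Q,R,Y} ∋ B.
size 2: {D,P}, {D,Q}, {D,R} …(+12); under {D,P} T still reaches {B,N,Q,R,Y} ∋ B.
T↔B cannot be blocked by any observed set — no back-door set.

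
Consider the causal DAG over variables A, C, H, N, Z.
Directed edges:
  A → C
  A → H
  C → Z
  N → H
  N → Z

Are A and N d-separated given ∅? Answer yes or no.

Bayes-Ball from A | ∅ reaches {C,H,Z}.
N ∉ reach(A|∅) ⇒ A ⊥ N | ∅.

Yes — A ⊥ N | ∅.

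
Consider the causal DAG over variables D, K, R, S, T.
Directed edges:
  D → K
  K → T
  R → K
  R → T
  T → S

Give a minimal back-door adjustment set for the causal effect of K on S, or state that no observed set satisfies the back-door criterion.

K→S: minimal back-door set {R}.

desc(K)\{K}={S,T}; candidates ⊆ {D,R}.
size 0: {}; under {} K still reaches {D,R,S,T} ∋ S.
{R}: K⊥S given {R} in G with K→· removed — back-door holds.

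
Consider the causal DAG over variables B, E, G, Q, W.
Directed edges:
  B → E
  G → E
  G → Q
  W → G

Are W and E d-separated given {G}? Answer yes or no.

Bayes-Ball from W | {G} reaches ∅.
E ∉ reach(W|{G}) ⇒ W ⊥ E | {G}.

Yes — W ⊥ E | {G}.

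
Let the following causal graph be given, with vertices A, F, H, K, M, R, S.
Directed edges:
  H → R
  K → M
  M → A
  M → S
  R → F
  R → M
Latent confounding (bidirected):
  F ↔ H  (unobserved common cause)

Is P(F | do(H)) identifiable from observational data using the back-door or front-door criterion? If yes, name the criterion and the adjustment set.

desc(H)\{H}={A,F,M,R,S}; candidates ⊆ {K}.
H↔F: latent back-door arc(s) into H.
size 0: {}; under {} H still reaches {F} ∋ F.
size 1: {K}; under {K} H still reaches {F} ∋ F.
H↔F cannot be blocked by any observed set — no back-door set.
{R}: (i) intercepts every directed H→F path; (ii) no back-door H→{R}; (iii) {H} blocks every back-door {R}→F. Front-door holds.
P(F|do(H)) = Σ_{R} P(R|H) Σ_{H'} P(F|R,H')P(H').

P(F|do(H)): frontdoor, adjust for {R}.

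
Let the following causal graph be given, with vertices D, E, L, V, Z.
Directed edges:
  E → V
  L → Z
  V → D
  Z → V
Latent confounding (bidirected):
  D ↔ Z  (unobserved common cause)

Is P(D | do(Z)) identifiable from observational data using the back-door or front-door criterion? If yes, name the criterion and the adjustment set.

P(D|do(Z)): frontdoor, adjust for {V}.

desc(Z)\{Z}={D,V}; candidates ⊆ {E,L}.
Z↔D: latent back-door arc(s) into Z.
size 0: {}; under {} Z still reaches {D,L} ∋ D.
size 1: {E}, {L}; under {E} Z still reaches {D,L} ∋ D.
size 2: {E,L}; under {E,L} Z still reaches {D} ∋ D.
Z↔D cannot be blocked by any observed set — no back-door set.
{V}: (i) intercepts every directed Z→D path; (ii) no back-door Z→{V}; (iii) {Z} blocks every back-door {V}→D. Front-door holds.
P(D|do(Z)) = Σ_{V} P(V|Z) Σ_{Z'} P(D|V,Z')P(Z').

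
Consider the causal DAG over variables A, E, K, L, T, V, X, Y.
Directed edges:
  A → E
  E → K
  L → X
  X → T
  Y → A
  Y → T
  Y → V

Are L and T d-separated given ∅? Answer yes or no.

No — L and T are d-connected given ∅.

Bayes-Ball from L | ∅ reaches {T,X}.
T ∈ reach(L|∅) ⇒ L ⊥̸ T | ∅.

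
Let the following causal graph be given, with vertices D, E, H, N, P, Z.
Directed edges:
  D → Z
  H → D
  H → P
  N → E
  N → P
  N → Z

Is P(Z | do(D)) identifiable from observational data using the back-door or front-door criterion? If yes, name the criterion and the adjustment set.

desc(D)\{D}={Z}; candidates ⊆ {E,H,N,P}.
∅: D⊥Z given ∅ in G with D→· removed — back-door holds.
P(Z|do(D)) = P(Z|D) — no adjustment needed.

P(Z|do(D)): backdoor, adjust for ∅.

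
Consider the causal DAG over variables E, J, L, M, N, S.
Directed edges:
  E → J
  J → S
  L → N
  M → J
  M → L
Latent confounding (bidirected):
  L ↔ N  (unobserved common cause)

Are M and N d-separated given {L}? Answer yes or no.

No — M and N are d-connected given {L}.

Bayes-Ball from M | {L} reaches {J,N,S}.
N ∈ reach(M|{L}) ⇒ M ⊥̸ N | {L}.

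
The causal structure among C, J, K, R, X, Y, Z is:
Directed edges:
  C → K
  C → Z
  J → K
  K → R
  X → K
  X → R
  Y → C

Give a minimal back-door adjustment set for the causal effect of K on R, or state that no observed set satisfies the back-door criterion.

K→R: minimal back-door set {X}.

desc(K)\{K}={R}; candidates ⊆ {C,J,X,Y,Z}.
size 0: {}; under {} K still reaches {C,J,R,X,Y,Z} ∋ R.
{X}: K⊥R given {X} in G with K→· removed — back-door holds.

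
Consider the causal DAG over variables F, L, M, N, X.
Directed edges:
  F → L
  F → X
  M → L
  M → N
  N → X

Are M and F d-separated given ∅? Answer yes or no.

Bayes-Ball from M | ∅ reaches {L,N,X}.
F ∉ reach(M|∅) ⇒ M ⊥ F | ∅.

Yes — M ⊥ F | ∅.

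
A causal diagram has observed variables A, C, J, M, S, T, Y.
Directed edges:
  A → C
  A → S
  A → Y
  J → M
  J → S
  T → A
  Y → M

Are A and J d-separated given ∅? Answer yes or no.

Yes — A ⊥ J | ∅.

Bayes-Ball from A | ∅ reaches {C,M,S,T,Y}.
J ∉ reach(A|∅) ⇒ A ⊥ J | ∅.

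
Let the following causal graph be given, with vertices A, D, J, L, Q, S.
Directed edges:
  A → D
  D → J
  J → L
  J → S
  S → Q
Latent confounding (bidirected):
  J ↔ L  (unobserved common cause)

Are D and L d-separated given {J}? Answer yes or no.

No — D and L are d-connected given {J}.

Bayes-Ball from D | {J} reaches {A,L}.
L ∈ reach(D|{J}) ⇒ D ⊥̸ L | {J}.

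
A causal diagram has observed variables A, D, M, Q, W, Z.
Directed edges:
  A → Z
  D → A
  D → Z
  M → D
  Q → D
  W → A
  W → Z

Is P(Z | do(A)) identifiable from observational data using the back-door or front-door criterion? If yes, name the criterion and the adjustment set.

desc(A)\{A}={Z}; candidates ⊆ {D,M,Q,W}.
size 0: {}; under {} A still reaches {D,M,Q,W,Z} ∋ Z.
size 1: {D}, {M}, {Q} …(+1); under {D} A still reaches {W,Z} ∋ Z.
{D,W}: A⊥Z given {D,W} in G with A→· removed — back-door holds.
P(Z|do(A)) = Σ_{D,W} P(Z|A,D,W)·P(D,W).

P(Z|do(A)): backdoor, adjust for {D, W}.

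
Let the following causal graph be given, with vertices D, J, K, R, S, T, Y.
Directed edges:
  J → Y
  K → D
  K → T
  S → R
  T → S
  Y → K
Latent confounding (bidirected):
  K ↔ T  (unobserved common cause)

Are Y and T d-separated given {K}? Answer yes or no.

No — Y and T are d-connected given {K}.

Bayes-Ball from Y | {K} reaches {J,R,S,T}.
T ∈ reach(Y|{K}) ⇒ Y ⊥̸ T | {K}.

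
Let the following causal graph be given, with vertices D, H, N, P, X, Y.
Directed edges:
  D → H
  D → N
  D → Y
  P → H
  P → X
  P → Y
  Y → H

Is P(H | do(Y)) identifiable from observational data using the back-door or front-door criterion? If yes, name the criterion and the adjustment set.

P(H|do(Y)): backdoor, adjust for {D, P}.

desc(Y)\{Y}={H}; candidates ⊆ {D,N,P,X}.
size 0: {}; under {} Y still reaches {D,H,N,P,X} ∋ H.
size 1: {D}, {N}, {P} …(+1); under {D} Y still reaches {H,P,X} ∋ H.
{D,P}: Y⊥H given {D,P} in G with Y→· removed — back-door holds.
P(H|do(Y)) = Σ_{D,P} P(H|Y,D,P)·P(D,P).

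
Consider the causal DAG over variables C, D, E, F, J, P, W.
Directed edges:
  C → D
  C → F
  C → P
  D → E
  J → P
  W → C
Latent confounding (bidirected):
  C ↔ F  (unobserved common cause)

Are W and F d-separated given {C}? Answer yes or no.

Bayes-Ball from W | {C} reaches {F}.
F ∈ reach(W|{C}) ⇒ W ⊥̸ F | {C}.

No — W and F are d-connected given {C}.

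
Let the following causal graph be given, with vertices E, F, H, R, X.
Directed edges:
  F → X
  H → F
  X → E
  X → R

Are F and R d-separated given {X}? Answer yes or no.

Yes — F ⊥ R | {X}.

Bayes-Ball from F | {X} reaches {H}.
R ∉ reach(F|{X}) ⇒ F ⊥ R | {X}.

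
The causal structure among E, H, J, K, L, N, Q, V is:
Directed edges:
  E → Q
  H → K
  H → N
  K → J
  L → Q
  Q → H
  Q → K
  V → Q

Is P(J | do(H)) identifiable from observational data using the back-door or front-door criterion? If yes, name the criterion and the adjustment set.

desc(H)\{H}={J,K,N}; candidates ⊆ {E,L,Q,V}.
size 0: {}; under {} H still reaches {E,J,K,L,Q,V} ∋ J.
{Q}: H⊥J given {Q} in G with H→· removed — back-door holds.
P(J|do(H)) = Σ_{Q} P(J|H,Q)·P(Q).

P(J|do(H)): backdoor, adjust for {Q}.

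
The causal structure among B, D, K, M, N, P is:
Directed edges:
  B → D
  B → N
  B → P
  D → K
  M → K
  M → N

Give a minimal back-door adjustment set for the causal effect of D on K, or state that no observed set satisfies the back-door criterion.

D→K: minimal back-door set ∅.

desc(D)\{D}={K}; candidates ⊆ {B,M,N,P}.
∅: D⊥K given ∅ in G with D→· removed — back-door holds.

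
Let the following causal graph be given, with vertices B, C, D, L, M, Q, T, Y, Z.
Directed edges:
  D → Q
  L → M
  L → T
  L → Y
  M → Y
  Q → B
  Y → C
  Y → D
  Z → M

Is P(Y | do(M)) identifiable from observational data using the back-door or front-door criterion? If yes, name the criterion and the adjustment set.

desc(M)\{M}={B,C,D,Q,Y}; candidates ⊆ {L,T,Z}.
size 0: {}; under {} M still reaches {B,C,D,L,Q,T,Y,Z} ∋ Y.
{L}: M⊥Y given {L} in G with M→· removed — back-door holds.
P(Y|do(M)) = Σ_{L} P(Y|M,L)·P(L).

P(Y|do(M)): backdoor, adjust for {L}.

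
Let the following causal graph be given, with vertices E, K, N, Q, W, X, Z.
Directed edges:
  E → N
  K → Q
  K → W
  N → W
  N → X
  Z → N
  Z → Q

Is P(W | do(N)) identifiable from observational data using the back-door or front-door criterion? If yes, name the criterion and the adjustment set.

desc(N)\{N}={W,X}; candidates ⊆ {E,K,Q,Z}.
∅: N⊥W given ∅ in G with N→· removed — back-door holds.
P(W|do(N)) = P(W|N) — no adjustment needed.

P(W|do(N)): backdoor, adjust for ∅.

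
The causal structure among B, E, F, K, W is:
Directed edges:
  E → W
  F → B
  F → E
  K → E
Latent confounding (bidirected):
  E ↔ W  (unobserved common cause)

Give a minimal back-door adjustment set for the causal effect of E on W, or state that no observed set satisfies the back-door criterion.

E→W: no observed back-door set.

desc(E)\{E}={W}; candidates ⊆ {B,F,K}.
E↔W: latent back-door arc(s) into E.
size 0: {}; under {} E still reaches {B,F,K,W} ∋ W.
size 1: {B}, {F}, {K}; under {B} E still reaches {F,K,W} ∋ W.
size 2: {B,F}, {B,K}, {F,K}; under {B,F} E still reaches {K,W} ∋ W.
E↔W cannot be blocked by any observed set — no back-door set.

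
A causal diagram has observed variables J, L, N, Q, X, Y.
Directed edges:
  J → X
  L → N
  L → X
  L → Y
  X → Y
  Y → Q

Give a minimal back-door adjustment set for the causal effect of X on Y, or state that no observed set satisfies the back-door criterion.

X→Y: minimal back-door set {L}.

desc(X)\{X}={Q,Y}; candidates ⊆ {J,L,N}.
size 0: {}; under {} X still reaches {J,L,N,Q,Y} ∋ Y.
{L}: X⊥Y given {L} in G with X→· removed — back-door holds.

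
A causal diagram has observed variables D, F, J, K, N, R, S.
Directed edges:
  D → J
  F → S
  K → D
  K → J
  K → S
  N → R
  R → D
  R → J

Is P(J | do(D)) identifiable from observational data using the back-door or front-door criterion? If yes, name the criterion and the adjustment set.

desc(D)\{D}={J}; candidates ⊆ {F,K,N,R,S}.
size 0: {}; under {} D still reaches {J,K,N,R,S} ∋ J.
size 1: {F}, {K}, {N} …(+2); under {F} D still reaches {J,K,N,R,S} ∋ J.
{K,R}: D⊥J given {K,R} in G with D→· removed — back-door holds.
P(J|do(D)) = Σ_{K,R} P(J|D,K,R)·P(K,R).

P(J|do(D)): backdoor, adjust for {K, R}.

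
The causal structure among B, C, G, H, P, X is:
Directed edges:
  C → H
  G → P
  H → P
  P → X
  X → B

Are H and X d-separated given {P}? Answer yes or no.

Yes — H ⊥ X | {P}.

Bayes-Ball from H | {P} reaches {C,G}.
X ∉ reach(H|{P}) ⇒ H ⊥ X | {P}.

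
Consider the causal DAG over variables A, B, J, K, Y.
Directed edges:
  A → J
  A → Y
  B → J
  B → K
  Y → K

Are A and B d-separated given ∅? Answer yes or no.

Yes — A ⊥ B | ∅.

Bayes-Ball from A | ∅ reaches {J,K,Y}.
B ∉ reach(A|∅) ⇒ A ⊥ B | ∅.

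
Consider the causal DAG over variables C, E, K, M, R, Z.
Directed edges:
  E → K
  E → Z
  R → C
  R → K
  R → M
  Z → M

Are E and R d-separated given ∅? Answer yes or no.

Yes — E ⊥ R | ∅.

Bayes-Ball from E | ∅ reaches {K,M,Z}.
R ∉ reach(E|∅) ⇒ E ⊥ R | ∅.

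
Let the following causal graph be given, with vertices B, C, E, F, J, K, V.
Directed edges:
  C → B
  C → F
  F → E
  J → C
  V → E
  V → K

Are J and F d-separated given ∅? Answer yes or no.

Bayes-Ball from J | ∅ reaches {B,C,E,F}.
F ∈ reach(J|∅) ⇒ J ⊥̸ F | ∅.

No — J and F are d-connected given ∅.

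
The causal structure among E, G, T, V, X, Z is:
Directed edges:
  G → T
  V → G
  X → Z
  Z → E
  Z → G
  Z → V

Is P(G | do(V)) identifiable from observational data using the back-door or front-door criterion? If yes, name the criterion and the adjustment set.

P(G|do(V)): backdoor, adjust for {Z}.

desc(V)\{V}={G,T}; candidates ⊆ {E,X,Z}.
size 0: {}; under {} V still reaches {E,G,T,X,Z} ∋ G.
{Z}: V⊥G given {Z} in G with V→· removed — back-door holds.
P(G|do(V)) = Σ_{Z} P(G|V,Z)·P(Z).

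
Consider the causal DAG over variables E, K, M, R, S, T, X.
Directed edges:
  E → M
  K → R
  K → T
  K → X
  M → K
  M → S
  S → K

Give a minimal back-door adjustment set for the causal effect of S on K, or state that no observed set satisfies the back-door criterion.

desc(S)\{S}={K,R,T,X}; candidates ⊆ {E,M}.
size 0: {}; under {} S still reaches {E,K,M,R,T,X} ∋ K.
{M}: S⊥K given {M} in G with S→· removed — back-door holds.

S→K: minimal back-door set {M}.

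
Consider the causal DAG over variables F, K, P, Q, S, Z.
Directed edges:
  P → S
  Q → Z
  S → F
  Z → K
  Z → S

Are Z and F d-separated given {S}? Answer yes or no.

Yes — Z ⊥ F | {S}.

Bayes-Ball from Z | {S} reaches {K,P,Q}.
F ∉ reach(Z|{S}) ⇒ Z ⊥ F | {S}.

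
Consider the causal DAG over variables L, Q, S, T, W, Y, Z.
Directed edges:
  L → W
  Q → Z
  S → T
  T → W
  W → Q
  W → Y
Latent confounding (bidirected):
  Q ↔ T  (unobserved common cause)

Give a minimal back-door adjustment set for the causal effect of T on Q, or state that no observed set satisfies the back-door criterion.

T→Q: no observed back-door set.

desc(T)\{T}={Q,W,Y,Z}; candidates ⊆ {L,S}.
T↔Q: latent back-door arc(s) into T.
size 0: {}; under {} T still reaches {Q,S,Z} ∋ Q.
size 1: {L}, {S}; under {L} T still reaches {Q,S,Z} ∋ Q.
size 2: {L,S}; under {L,S} T still reaches {Q,Z} ∋ Q.
T↔Q cannot be blocked by any observed set — no back-door set.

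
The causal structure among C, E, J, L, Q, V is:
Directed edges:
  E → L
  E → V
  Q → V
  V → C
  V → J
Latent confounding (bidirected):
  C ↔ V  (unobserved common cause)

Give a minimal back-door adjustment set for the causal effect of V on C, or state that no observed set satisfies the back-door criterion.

desc(V)\{V}={C,J}; candidates ⊆ {E,L,Q}.
V↔C: latent back-door arc(s) into V.
size 0: {}; under {} V still reaches {C,E,L,Q} ∋ C.
size 1: {E}, {L}, {Q}; under {E} V still reaches {C,Q} ∋ C.
size 2: {E,L}, {E,Q}, {L,Q}; under {E,L} V still reaches {C,Q} ∋ C.
V↔C cannot be blocked by any observed set — no back-door set.

V→C: no observed back-door set.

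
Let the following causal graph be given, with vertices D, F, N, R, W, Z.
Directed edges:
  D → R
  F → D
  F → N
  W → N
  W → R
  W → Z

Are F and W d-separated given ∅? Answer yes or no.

Bayes-Ball from F | ∅ reaches {D,N,R}.
W ∉ reach(F|∅) ⇒ F ⊥ W | ∅.

Yes — F ⊥ W | ∅.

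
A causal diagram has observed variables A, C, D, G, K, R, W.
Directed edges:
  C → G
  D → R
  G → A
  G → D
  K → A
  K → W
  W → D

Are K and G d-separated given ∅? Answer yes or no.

Bayes-Ball from K | ∅ reaches {A,D,R,W}.
G ∉ reach(K|∅) ⇒ K ⊥ G | ∅.

Yes — K ⊥ G | ∅.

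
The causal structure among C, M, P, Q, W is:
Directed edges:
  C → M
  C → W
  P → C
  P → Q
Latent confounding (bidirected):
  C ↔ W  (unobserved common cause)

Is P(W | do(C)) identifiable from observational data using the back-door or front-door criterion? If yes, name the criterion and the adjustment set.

P(W|do(C)): not identifiable (no BD/FD set).

desc(C)\{C}={M,W}; candidates ⊆ {P,Q}.
C↔W: latent back-door arc(s) into C.
size 0: {}; under {} C still reaches {P,Q,W} ∋ W.
size 1: {P}, {Q}; under {P} C still reaches {W} ∋ W.
size 2: {P,Q}; under {P,Q} C still reaches {W} ∋ W.
C↔W cannot be blocked by any observed set — no back-door set.
No mediator lies on a directed C→…→W path.
Neither criterion identifies P(W|do(C)) in this graph.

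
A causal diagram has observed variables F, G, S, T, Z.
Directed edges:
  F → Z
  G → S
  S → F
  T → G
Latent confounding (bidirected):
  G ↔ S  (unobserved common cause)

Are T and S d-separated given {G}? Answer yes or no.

Bayes-Ball from T | {G} reaches {F,S,Z}.
S ∈ reach(T|{G}) ⇒ T ⊥̸ S | {G}.

No — T and S are d-connected given {G}.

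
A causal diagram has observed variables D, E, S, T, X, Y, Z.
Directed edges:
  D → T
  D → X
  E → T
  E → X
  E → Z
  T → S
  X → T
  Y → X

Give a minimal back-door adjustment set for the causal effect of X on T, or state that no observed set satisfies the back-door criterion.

X→T: minimal back-door set {D, E}.

desc(X)\{X}={S,T}; candidates ⊆ {D,E,Y,Z}.
size 0: {}; under {} X still reaches {D,E,S,T,Y,Z} ∋ T.
size 1: {D}, {E}, {Y} …(+1); under {D} X still reaches {E,S,T,Y,Z} ∋ T.
{D,E}: X⊥T given {D,E} in G with X→· removed — back-door holds.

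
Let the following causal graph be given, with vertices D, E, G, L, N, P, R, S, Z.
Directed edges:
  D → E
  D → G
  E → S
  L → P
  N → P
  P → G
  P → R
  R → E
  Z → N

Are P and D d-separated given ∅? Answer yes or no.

Bayes-Ball from P | ∅ reaches {E,G,L,N,R,S,Z}.
D ∉ reach(P|∅) ⇒ P ⊥ D | ∅.

Yes — P ⊥ D | ∅.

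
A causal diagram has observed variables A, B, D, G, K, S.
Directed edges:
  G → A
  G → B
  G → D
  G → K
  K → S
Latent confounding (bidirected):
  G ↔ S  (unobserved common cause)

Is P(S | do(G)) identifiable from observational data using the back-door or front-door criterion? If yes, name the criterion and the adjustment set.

desc(G)\{G}={A,B,D,K,S}; candidates ⊆ {—}.
G↔S: latent back-door arc(s) into G.
size 0: {}; under {} G still reaches {S} ∋ S.
G↔S cannot be blocked by any observed set — no back-door set.
{K}: (i) intercepts every directed G→S path; (ii) no back-door G→{K}; (iii) {G} blocks every back-door {K}→S. Front-door holds.
P(S|do(G)) = Σ_{K} P(K|G) Σ_{G'} P(S|K,G')P(G').

P(S|do(G)): frontdoor, adjust for {K}.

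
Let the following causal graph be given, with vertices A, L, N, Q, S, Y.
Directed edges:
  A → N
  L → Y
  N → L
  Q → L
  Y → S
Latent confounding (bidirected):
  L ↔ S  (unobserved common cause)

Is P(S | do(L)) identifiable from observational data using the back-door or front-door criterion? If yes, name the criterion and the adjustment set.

P(S|do(L)): frontdoor, adjust for {Y}.

desc(L)\{L}={S,Y}; candidates ⊆ {A,N,Q}.
L↔S: latent back-door arc(s) into L.
size 0: {}; under {} L still reaches {A,N,Q,S} ∋ S.
size 1: {A}, {N}, {Q}; under {A} L still reaches {N,Q,S} ∋ S.
size 2: {A,N}, {A,Q}, {N,Q}; under {A,N} L still reaches {Q,S} ∋ S.
L↔S cannot be blocked by any observed set — no back-door set.
{Y}: (i) intercepts every directed L→S path; (ii) no back-door L→{Y}; (iii) {L} blocks every back-door {Y}→S. Front-door holds.
P(S|do(L)) = Σ_{Y} P(Y|L) Σ_{L'} P(S|Y,L')P(L').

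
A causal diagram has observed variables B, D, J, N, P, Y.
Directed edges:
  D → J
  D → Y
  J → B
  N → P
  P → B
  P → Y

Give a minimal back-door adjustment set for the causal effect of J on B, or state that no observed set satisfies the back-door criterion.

desc(J)\{J}={B}; candidates ⊆ {D,N,P,Y}.
∅: J⊥B given ∅ in G with J→· removed — back-door holds.

J→B: minimal back-door set ∅.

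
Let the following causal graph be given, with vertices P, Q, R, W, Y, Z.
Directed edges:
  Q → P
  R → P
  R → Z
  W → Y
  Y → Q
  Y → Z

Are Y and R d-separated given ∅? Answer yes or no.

Yes — Y ⊥ R | ∅.

Bayes-Ball from Y | ∅ reaches {P,Q,W,Z}.
R ∉ reach(Y|∅) ⇒ Y ⊥ R | ∅.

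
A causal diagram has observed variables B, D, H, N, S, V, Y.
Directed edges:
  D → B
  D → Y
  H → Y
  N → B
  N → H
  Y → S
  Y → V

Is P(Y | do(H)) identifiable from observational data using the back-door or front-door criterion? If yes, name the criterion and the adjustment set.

P(Y|do(H)): backdoor, adjust for ∅.

desc(H)\{H}={S,V,Y}; candidates ⊆ {B,D,N}.
∅: H⊥Y given ∅ in G with H→· removed — back-door holds.
P(Y|do(H)) = P(Y|H) — no adjustment needed.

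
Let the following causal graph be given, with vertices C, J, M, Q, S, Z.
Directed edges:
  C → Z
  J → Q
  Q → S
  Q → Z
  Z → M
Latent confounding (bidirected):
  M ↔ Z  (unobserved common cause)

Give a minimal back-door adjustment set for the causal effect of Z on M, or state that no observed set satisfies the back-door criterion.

Z→M: no observed back-door set.

desc(Z)\{Z}={M}; candidates ⊆ {C,J,Q,S}.
Z↔M: latent back-door arc(s) into Z.
size 0: {}; under {} Z still reaches {C,J,M,Q,S} ∋ M.
size 1: {C}, {J}, {Q} …(+1); under {C} Z still reaches {J,M,Q,S} ∋ M.
size 2: {C,J}, {C,Q}, {C,S} …(+3); under {C,J} Z still reaches {M,Q,S} ∋ M.
Z↔M cannot be blocked by any observed set — no back-door set.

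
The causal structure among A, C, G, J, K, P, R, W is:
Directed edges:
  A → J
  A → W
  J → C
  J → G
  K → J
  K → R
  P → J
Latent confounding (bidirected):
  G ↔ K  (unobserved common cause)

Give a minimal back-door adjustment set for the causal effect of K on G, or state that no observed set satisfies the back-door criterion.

desc(K)\{K}={C,G,J,R}; candidates ⊆ {A,P,W}.
K↔G: latent back-door arc(s) into K.
size 0: {}; under {} K still reaches {G} ∋ G.
size 1: {A}, {P}, {W}; under {A} K still reaches {G} ∋ G.
size 2: {A,P}, {A,W}, {P,W}; under {A,P} K still reaches {G} ∋ G.
K↔G cannot be blocked by any observed set — no back-door set.

K→G: no observed back-door set.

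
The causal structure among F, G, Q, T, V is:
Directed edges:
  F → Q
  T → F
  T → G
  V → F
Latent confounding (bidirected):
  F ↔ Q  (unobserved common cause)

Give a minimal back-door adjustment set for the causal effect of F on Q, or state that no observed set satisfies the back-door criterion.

desc(F)\{F}={Q}; candidates ⊆ {G,T,V}.
F↔Q: latent back-door arc(s) into F.
size 0: {}; under {} F still reaches {G,Q,T,V} ∋ Q.
size 1: {G}, {T}, {V}; under {G} F still reaches {Q,T,V} ∋ Q.
size 2: {G,T}, {G,V}, {T,V}; under {G,T} F still reaches {Q,V} ∋ Q.
F↔Q cannot be blocked by any observed set — no back-door set.

F→Q: no observed back-door set.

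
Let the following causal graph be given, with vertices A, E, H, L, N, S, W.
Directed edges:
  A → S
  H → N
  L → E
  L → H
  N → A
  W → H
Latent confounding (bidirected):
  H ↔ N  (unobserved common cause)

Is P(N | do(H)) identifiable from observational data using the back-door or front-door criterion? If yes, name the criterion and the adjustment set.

P(N|do(H)): not identifiable (no BD/FD set).

desc(H)\{H}={A,N,S}; candidates ⊆ {E,L,W}.
H↔N: latent back-door arc(s) into H.
size 0: {}; under {} H still reaches {A,E,L,N,S,W} ∋ N.
size 1: {E}, {L}, {W}; under {E} H still reaches {A,L,N,S,W} ∋ N.
size 2: {E,L}, {E,W}, {L,W}; under {E,L} H still reaches {A,N,S,W} ∋ N.
H↔N cannot be blocked by any observed set — no back-door set.
No mediator lies on a directed H→…→N path.
Neither criterion identifies P(N|do(H)) in this graph.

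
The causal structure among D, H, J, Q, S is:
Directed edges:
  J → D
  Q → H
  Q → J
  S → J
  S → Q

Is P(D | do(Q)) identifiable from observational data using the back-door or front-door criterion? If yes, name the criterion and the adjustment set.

desc(Q)\{Q}={D,H,J}; candidates ⊆ {S}.
size 0: {}; under {} Q still reaches {D,J,S} ∋ D.
{S}: Q⊥D given {S} in G with Q→· removed — back-door holds.
P(D|do(Q)) = Σ_{S} P(D|Q,S)·P(S).

P(D|do(Q)): backdoor, adjust for {S}.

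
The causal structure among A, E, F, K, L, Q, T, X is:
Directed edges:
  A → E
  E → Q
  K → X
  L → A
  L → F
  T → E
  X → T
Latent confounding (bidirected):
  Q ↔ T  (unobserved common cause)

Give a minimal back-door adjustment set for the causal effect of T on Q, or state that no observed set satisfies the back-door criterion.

desc(T)\{T}={E,Q}; candidates ⊆ {A,F,K,L,X}.
T↔Q: latent back-door arc(s) into T.
size 0: {}; under {} T still reaches {K,Q,X} ∋ Q.
size 1: {A}, {F}, {K} …(+2); under {A} T still reaches {K,Q,X} ∋ Q.
size 2: {A,F}, {A,K}, {A,L} …(+7); under {A,F} T still reaches {K,Q,X} ∋ Q.
T↔Q cannot be blocked by any observed set — no back-door set.

T→Q: no observed back-door set.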